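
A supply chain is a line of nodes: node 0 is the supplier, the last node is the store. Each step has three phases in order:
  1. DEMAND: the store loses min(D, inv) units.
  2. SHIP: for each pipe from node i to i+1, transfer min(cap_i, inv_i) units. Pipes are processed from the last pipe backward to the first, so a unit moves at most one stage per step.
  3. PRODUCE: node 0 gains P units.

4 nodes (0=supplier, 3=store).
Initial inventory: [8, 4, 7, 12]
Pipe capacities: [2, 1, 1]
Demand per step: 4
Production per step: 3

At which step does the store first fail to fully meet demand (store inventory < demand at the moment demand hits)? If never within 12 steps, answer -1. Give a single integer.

Step 1: demand=4,sold=4 ship[2->3]=1 ship[1->2]=1 ship[0->1]=2 prod=3 -> [9 5 7 9]
Step 2: demand=4,sold=4 ship[2->3]=1 ship[1->2]=1 ship[0->1]=2 prod=3 -> [10 6 7 6]
Step 3: demand=4,sold=4 ship[2->3]=1 ship[1->2]=1 ship[0->1]=2 prod=3 -> [11 7 7 3]
Step 4: demand=4,sold=3 ship[2->3]=1 ship[1->2]=1 ship[0->1]=2 prod=3 -> [12 8 7 1]
Step 5: demand=4,sold=1 ship[2->3]=1 ship[1->2]=1 ship[0->1]=2 prod=3 -> [13 9 7 1]
Step 6: demand=4,sold=1 ship[2->3]=1 ship[1->2]=1 ship[0->1]=2 prod=3 -> [14 10 7 1]
Step 7: demand=4,sold=1 ship[2->3]=1 ship[1->2]=1 ship[0->1]=2 prod=3 -> [15 11 7 1]
Step 8: demand=4,sold=1 ship[2->3]=1 ship[1->2]=1 ship[0->1]=2 prod=3 -> [16 12 7 1]
Step 9: demand=4,sold=1 ship[2->3]=1 ship[1->2]=1 ship[0->1]=2 prod=3 -> [17 13 7 1]
Step 10: demand=4,sold=1 ship[2->3]=1 ship[1->2]=1 ship[0->1]=2 prod=3 -> [18 14 7 1]
Step 11: demand=4,sold=1 ship[2->3]=1 ship[1->2]=1 ship[0->1]=2 prod=3 -> [19 15 7 1]
Step 12: demand=4,sold=1 ship[2->3]=1 ship[1->2]=1 ship[0->1]=2 prod=3 -> [20 16 7 1]
First stockout at step 4

4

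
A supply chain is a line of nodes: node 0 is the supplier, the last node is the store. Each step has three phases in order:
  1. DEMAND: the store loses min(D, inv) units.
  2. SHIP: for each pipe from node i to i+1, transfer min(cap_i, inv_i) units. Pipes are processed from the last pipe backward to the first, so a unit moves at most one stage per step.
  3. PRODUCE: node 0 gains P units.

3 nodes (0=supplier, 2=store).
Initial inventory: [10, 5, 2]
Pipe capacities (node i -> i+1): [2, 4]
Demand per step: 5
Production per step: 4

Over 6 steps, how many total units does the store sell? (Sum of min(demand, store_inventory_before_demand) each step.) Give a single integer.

Step 1: sold=2 (running total=2) -> [12 3 4]
Step 2: sold=4 (running total=6) -> [14 2 3]
Step 3: sold=3 (running total=9) -> [16 2 2]
Step 4: sold=2 (running total=11) -> [18 2 2]
Step 5: sold=2 (running total=13) -> [20 2 2]
Step 6: sold=2 (running total=15) -> [22 2 2]

Answer: 15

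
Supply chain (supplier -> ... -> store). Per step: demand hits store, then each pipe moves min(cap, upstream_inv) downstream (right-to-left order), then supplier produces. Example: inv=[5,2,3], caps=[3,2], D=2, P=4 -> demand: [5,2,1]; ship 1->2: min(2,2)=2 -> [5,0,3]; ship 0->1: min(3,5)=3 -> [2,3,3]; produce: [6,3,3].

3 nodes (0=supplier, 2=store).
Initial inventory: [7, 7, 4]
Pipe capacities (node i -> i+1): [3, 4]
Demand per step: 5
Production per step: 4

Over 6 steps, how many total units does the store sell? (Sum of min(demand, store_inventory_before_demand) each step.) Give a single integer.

Step 1: sold=4 (running total=4) -> [8 6 4]
Step 2: sold=4 (running total=8) -> [9 5 4]
Step 3: sold=4 (running total=12) -> [10 4 4]
Step 4: sold=4 (running total=16) -> [11 3 4]
Step 5: sold=4 (running total=20) -> [12 3 3]
Step 6: sold=3 (running total=23) -> [13 3 3]

Answer: 23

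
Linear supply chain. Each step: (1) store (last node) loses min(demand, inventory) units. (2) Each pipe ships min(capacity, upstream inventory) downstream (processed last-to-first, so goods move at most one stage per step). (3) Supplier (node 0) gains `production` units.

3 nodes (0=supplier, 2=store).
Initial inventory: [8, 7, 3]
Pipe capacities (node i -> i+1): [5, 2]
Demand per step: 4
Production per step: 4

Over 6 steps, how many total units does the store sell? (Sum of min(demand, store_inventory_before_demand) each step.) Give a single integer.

Answer: 13

Derivation:
Step 1: sold=3 (running total=3) -> [7 10 2]
Step 2: sold=2 (running total=5) -> [6 13 2]
Step 3: sold=2 (running total=7) -> [5 16 2]
Step 4: sold=2 (running total=9) -> [4 19 2]
Step 5: sold=2 (running total=11) -> [4 21 2]
Step 6: sold=2 (running total=13) -> [4 23 2]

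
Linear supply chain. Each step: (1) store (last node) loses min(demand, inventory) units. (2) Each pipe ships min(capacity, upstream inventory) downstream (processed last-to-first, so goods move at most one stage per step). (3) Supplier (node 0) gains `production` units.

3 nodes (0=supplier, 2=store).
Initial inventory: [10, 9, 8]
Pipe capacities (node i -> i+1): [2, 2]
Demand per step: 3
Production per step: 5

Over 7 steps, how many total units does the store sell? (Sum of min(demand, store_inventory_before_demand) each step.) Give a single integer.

Step 1: sold=3 (running total=3) -> [13 9 7]
Step 2: sold=3 (running total=6) -> [16 9 6]
Step 3: sold=3 (running total=9) -> [19 9 5]
Step 4: sold=3 (running total=12) -> [22 9 4]
Step 5: sold=3 (running total=15) -> [25 9 3]
Step 6: sold=3 (running total=18) -> [28 9 2]
Step 7: sold=2 (running total=20) -> [31 9 2]

Answer: 20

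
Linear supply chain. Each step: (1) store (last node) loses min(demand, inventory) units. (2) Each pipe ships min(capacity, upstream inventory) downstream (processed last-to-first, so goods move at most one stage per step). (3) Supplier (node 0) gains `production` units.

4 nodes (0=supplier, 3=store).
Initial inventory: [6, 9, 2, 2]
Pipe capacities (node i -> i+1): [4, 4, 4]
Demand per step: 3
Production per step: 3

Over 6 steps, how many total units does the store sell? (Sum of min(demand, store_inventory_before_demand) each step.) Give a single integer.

Answer: 16

Derivation:
Step 1: sold=2 (running total=2) -> [5 9 4 2]
Step 2: sold=2 (running total=4) -> [4 9 4 4]
Step 3: sold=3 (running total=7) -> [3 9 4 5]
Step 4: sold=3 (running total=10) -> [3 8 4 6]
Step 5: sold=3 (running total=13) -> [3 7 4 7]
Step 6: sold=3 (running total=16) -> [3 6 4 8]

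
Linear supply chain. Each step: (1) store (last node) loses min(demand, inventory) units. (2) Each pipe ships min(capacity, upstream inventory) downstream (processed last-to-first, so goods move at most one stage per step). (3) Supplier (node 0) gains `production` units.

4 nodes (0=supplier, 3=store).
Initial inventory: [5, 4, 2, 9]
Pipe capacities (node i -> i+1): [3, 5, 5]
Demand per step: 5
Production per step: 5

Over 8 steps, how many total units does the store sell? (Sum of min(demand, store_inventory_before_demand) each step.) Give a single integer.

Answer: 30

Derivation:
Step 1: sold=5 (running total=5) -> [7 3 4 6]
Step 2: sold=5 (running total=10) -> [9 3 3 5]
Step 3: sold=5 (running total=15) -> [11 3 3 3]
Step 4: sold=3 (running total=18) -> [13 3 3 3]
Step 5: sold=3 (running total=21) -> [15 3 3 3]
Step 6: sold=3 (running total=24) -> [17 3 3 3]
Step 7: sold=3 (running total=27) -> [19 3 3 3]
Step 8: sold=3 (running total=30) -> [21 3 3 3]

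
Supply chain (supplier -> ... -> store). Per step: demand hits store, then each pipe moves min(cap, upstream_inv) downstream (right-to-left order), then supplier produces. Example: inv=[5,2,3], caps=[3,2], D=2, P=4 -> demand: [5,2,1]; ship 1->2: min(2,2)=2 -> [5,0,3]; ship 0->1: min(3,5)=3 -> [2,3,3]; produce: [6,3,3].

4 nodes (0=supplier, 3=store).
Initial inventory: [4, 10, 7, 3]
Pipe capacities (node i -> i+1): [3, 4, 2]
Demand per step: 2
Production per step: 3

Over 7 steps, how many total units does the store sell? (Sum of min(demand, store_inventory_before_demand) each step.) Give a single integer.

Answer: 14

Derivation:
Step 1: sold=2 (running total=2) -> [4 9 9 3]
Step 2: sold=2 (running total=4) -> [4 8 11 3]
Step 3: sold=2 (running total=6) -> [4 7 13 3]
Step 4: sold=2 (running total=8) -> [4 6 15 3]
Step 5: sold=2 (running total=10) -> [4 5 17 3]
Step 6: sold=2 (running total=12) -> [4 4 19 3]
Step 7: sold=2 (running total=14) -> [4 3 21 3]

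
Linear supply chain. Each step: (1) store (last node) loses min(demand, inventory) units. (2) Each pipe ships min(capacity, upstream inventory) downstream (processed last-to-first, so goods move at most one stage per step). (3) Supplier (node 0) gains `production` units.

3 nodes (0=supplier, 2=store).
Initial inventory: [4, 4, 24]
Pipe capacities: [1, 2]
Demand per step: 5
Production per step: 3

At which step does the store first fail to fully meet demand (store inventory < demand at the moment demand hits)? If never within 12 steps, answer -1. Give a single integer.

Step 1: demand=5,sold=5 ship[1->2]=2 ship[0->1]=1 prod=3 -> [6 3 21]
Step 2: demand=5,sold=5 ship[1->2]=2 ship[0->1]=1 prod=3 -> [8 2 18]
Step 3: demand=5,sold=5 ship[1->2]=2 ship[0->1]=1 prod=3 -> [10 1 15]
Step 4: demand=5,sold=5 ship[1->2]=1 ship[0->1]=1 prod=3 -> [12 1 11]
Step 5: demand=5,sold=5 ship[1->2]=1 ship[0->1]=1 prod=3 -> [14 1 7]
Step 6: demand=5,sold=5 ship[1->2]=1 ship[0->1]=1 prod=3 -> [16 1 3]
Step 7: demand=5,sold=3 ship[1->2]=1 ship[0->1]=1 prod=3 -> [18 1 1]
Step 8: demand=5,sold=1 ship[1->2]=1 ship[0->1]=1 prod=3 -> [20 1 1]
Step 9: demand=5,sold=1 ship[1->2]=1 ship[0->1]=1 prod=3 -> [22 1 1]
Step 10: demand=5,sold=1 ship[1->2]=1 ship[0->1]=1 prod=3 -> [24 1 1]
Step 11: demand=5,sold=1 ship[1->2]=1 ship[0->1]=1 prod=3 -> [26 1 1]
Step 12: demand=5,sold=1 ship[1->2]=1 ship[0->1]=1 prod=3 -> [28 1 1]
First stockout at step 7

7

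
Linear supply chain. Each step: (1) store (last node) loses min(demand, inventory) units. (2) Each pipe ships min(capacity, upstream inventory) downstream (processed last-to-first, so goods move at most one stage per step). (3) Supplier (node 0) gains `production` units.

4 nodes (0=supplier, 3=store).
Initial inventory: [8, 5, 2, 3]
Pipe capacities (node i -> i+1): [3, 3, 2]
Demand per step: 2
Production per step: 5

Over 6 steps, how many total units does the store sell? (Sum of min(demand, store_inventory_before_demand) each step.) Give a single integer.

Answer: 12

Derivation:
Step 1: sold=2 (running total=2) -> [10 5 3 3]
Step 2: sold=2 (running total=4) -> [12 5 4 3]
Step 3: sold=2 (running total=6) -> [14 5 5 3]
Step 4: sold=2 (running total=8) -> [16 5 6 3]
Step 5: sold=2 (running total=10) -> [18 5 7 3]
Step 6: sold=2 (running total=12) -> [20 5 8 3]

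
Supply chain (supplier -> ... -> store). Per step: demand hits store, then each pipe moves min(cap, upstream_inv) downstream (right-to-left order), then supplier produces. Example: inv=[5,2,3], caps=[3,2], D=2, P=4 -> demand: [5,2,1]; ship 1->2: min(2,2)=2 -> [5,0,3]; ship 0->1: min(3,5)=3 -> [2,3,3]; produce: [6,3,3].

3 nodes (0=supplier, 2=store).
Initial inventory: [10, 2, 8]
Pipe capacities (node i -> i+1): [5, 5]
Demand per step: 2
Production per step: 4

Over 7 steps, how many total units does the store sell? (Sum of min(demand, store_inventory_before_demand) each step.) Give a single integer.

Step 1: sold=2 (running total=2) -> [9 5 8]
Step 2: sold=2 (running total=4) -> [8 5 11]
Step 3: sold=2 (running total=6) -> [7 5 14]
Step 4: sold=2 (running total=8) -> [6 5 17]
Step 5: sold=2 (running total=10) -> [5 5 20]
Step 6: sold=2 (running total=12) -> [4 5 23]
Step 7: sold=2 (running total=14) -> [4 4 26]

Answer: 14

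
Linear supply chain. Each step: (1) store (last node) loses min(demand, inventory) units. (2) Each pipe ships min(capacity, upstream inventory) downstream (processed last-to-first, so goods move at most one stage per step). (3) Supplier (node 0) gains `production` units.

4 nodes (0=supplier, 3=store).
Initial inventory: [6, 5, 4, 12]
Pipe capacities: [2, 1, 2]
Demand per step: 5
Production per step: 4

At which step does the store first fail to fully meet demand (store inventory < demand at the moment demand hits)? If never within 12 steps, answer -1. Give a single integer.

Step 1: demand=5,sold=5 ship[2->3]=2 ship[1->2]=1 ship[0->1]=2 prod=4 -> [8 6 3 9]
Step 2: demand=5,sold=5 ship[2->3]=2 ship[1->2]=1 ship[0->1]=2 prod=4 -> [10 7 2 6]
Step 3: demand=5,sold=5 ship[2->3]=2 ship[1->2]=1 ship[0->1]=2 prod=4 -> [12 8 1 3]
Step 4: demand=5,sold=3 ship[2->3]=1 ship[1->2]=1 ship[0->1]=2 prod=4 -> [14 9 1 1]
Step 5: demand=5,sold=1 ship[2->3]=1 ship[1->2]=1 ship[0->1]=2 prod=4 -> [16 10 1 1]
Step 6: demand=5,sold=1 ship[2->3]=1 ship[1->2]=1 ship[0->1]=2 prod=4 -> [18 11 1 1]
Step 7: demand=5,sold=1 ship[2->3]=1 ship[1->2]=1 ship[0->1]=2 prod=4 -> [20 12 1 1]
Step 8: demand=5,sold=1 ship[2->3]=1 ship[1->2]=1 ship[0->1]=2 prod=4 -> [22 13 1 1]
Step 9: demand=5,sold=1 ship[2->3]=1 ship[1->2]=1 ship[0->1]=2 prod=4 -> [24 14 1 1]
Step 10: demand=5,sold=1 ship[2->3]=1 ship[1->2]=1 ship[0->1]=2 prod=4 -> [26 15 1 1]
Step 11: demand=5,sold=1 ship[2->3]=1 ship[1->2]=1 ship[0->1]=2 prod=4 -> [28 16 1 1]
Step 12: demand=5,sold=1 ship[2->3]=1 ship[1->2]=1 ship[0->1]=2 prod=4 -> [30 17 1 1]
First stockout at step 4

4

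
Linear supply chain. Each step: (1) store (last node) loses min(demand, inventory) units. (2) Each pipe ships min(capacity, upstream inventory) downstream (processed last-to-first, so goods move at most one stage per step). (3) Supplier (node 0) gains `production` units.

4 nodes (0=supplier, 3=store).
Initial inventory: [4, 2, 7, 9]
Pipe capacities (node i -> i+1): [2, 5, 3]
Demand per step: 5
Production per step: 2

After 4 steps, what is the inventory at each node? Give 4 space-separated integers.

Step 1: demand=5,sold=5 ship[2->3]=3 ship[1->2]=2 ship[0->1]=2 prod=2 -> inv=[4 2 6 7]
Step 2: demand=5,sold=5 ship[2->3]=3 ship[1->2]=2 ship[0->1]=2 prod=2 -> inv=[4 2 5 5]
Step 3: demand=5,sold=5 ship[2->3]=3 ship[1->2]=2 ship[0->1]=2 prod=2 -> inv=[4 2 4 3]
Step 4: demand=5,sold=3 ship[2->3]=3 ship[1->2]=2 ship[0->1]=2 prod=2 -> inv=[4 2 3 3]

4 2 3 3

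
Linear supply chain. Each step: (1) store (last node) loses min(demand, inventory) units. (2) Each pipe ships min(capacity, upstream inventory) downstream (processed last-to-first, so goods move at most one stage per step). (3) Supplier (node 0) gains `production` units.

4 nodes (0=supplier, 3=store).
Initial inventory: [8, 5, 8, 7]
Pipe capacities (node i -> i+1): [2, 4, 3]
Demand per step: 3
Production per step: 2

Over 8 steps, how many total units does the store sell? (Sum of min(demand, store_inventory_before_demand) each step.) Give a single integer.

Answer: 24

Derivation:
Step 1: sold=3 (running total=3) -> [8 3 9 7]
Step 2: sold=3 (running total=6) -> [8 2 9 7]
Step 3: sold=3 (running total=9) -> [8 2 8 7]
Step 4: sold=3 (running total=12) -> [8 2 7 7]
Step 5: sold=3 (running total=15) -> [8 2 6 7]
Step 6: sold=3 (running total=18) -> [8 2 5 7]
Step 7: sold=3 (running total=21) -> [8 2 4 7]
Step 8: sold=3 (running total=24) -> [8 2 3 7]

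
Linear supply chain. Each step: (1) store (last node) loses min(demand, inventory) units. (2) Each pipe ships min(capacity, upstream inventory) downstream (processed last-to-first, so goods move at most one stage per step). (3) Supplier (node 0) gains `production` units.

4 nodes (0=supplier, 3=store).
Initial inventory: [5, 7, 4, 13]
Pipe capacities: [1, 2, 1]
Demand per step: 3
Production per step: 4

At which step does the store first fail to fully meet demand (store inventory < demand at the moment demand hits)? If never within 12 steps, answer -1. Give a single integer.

Step 1: demand=3,sold=3 ship[2->3]=1 ship[1->2]=2 ship[0->1]=1 prod=4 -> [8 6 5 11]
Step 2: demand=3,sold=3 ship[2->3]=1 ship[1->2]=2 ship[0->1]=1 prod=4 -> [11 5 6 9]
Step 3: demand=3,sold=3 ship[2->3]=1 ship[1->2]=2 ship[0->1]=1 prod=4 -> [14 4 7 7]
Step 4: demand=3,sold=3 ship[2->3]=1 ship[1->2]=2 ship[0->1]=1 prod=4 -> [17 3 8 5]
Step 5: demand=3,sold=3 ship[2->3]=1 ship[1->2]=2 ship[0->1]=1 prod=4 -> [20 2 9 3]
Step 6: demand=3,sold=3 ship[2->3]=1 ship[1->2]=2 ship[0->1]=1 prod=4 -> [23 1 10 1]
Step 7: demand=3,sold=1 ship[2->3]=1 ship[1->2]=1 ship[0->1]=1 prod=4 -> [26 1 10 1]
Step 8: demand=3,sold=1 ship[2->3]=1 ship[1->2]=1 ship[0->1]=1 prod=4 -> [29 1 10 1]
Step 9: demand=3,sold=1 ship[2->3]=1 ship[1->2]=1 ship[0->1]=1 prod=4 -> [32 1 10 1]
Step 10: demand=3,sold=1 ship[2->3]=1 ship[1->2]=1 ship[0->1]=1 prod=4 -> [35 1 10 1]
Step 11: demand=3,sold=1 ship[2->3]=1 ship[1->2]=1 ship[0->1]=1 prod=4 -> [38 1 10 1]
Step 12: demand=3,sold=1 ship[2->3]=1 ship[1->2]=1 ship[0->1]=1 prod=4 -> [41 1 10 1]
First stockout at step 7

7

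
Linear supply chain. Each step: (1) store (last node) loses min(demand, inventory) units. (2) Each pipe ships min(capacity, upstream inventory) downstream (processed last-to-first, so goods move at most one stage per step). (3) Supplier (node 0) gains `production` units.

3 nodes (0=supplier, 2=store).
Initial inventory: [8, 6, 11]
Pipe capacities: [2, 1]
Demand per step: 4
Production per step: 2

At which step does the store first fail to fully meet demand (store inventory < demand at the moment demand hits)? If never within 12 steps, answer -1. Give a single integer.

Step 1: demand=4,sold=4 ship[1->2]=1 ship[0->1]=2 prod=2 -> [8 7 8]
Step 2: demand=4,sold=4 ship[1->2]=1 ship[0->1]=2 prod=2 -> [8 8 5]
Step 3: demand=4,sold=4 ship[1->2]=1 ship[0->1]=2 prod=2 -> [8 9 2]
Step 4: demand=4,sold=2 ship[1->2]=1 ship[0->1]=2 prod=2 -> [8 10 1]
Step 5: demand=4,sold=1 ship[1->2]=1 ship[0->1]=2 prod=2 -> [8 11 1]
Step 6: demand=4,sold=1 ship[1->2]=1 ship[0->1]=2 prod=2 -> [8 12 1]
Step 7: demand=4,sold=1 ship[1->2]=1 ship[0->1]=2 prod=2 -> [8 13 1]
Step 8: demand=4,sold=1 ship[1->2]=1 ship[0->1]=2 prod=2 -> [8 14 1]
Step 9: demand=4,sold=1 ship[1->2]=1 ship[0->1]=2 prod=2 -> [8 15 1]
Step 10: demand=4,sold=1 ship[1->2]=1 ship[0->1]=2 prod=2 -> [8 16 1]
Step 11: demand=4,sold=1 ship[1->2]=1 ship[0->1]=2 prod=2 -> [8 17 1]
Step 12: demand=4,sold=1 ship[1->2]=1 ship[0->1]=2 prod=2 -> [8 18 1]
First stockout at step 4

4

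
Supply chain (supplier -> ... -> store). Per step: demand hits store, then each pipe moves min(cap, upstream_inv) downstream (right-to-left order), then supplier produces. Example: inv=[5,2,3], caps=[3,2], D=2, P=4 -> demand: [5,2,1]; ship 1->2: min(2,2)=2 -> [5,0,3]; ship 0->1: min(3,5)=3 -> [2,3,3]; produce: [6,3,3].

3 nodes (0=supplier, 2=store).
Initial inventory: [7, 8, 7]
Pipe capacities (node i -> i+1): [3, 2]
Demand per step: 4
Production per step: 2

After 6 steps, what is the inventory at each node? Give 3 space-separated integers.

Step 1: demand=4,sold=4 ship[1->2]=2 ship[0->1]=3 prod=2 -> inv=[6 9 5]
Step 2: demand=4,sold=4 ship[1->2]=2 ship[0->1]=3 prod=2 -> inv=[5 10 3]
Step 3: demand=4,sold=3 ship[1->2]=2 ship[0->1]=3 prod=2 -> inv=[4 11 2]
Step 4: demand=4,sold=2 ship[1->2]=2 ship[0->1]=3 prod=2 -> inv=[3 12 2]
Step 5: demand=4,sold=2 ship[1->2]=2 ship[0->1]=3 prod=2 -> inv=[2 13 2]
Step 6: demand=4,sold=2 ship[1->2]=2 ship[0->1]=2 prod=2 -> inv=[2 13 2]

2 13 2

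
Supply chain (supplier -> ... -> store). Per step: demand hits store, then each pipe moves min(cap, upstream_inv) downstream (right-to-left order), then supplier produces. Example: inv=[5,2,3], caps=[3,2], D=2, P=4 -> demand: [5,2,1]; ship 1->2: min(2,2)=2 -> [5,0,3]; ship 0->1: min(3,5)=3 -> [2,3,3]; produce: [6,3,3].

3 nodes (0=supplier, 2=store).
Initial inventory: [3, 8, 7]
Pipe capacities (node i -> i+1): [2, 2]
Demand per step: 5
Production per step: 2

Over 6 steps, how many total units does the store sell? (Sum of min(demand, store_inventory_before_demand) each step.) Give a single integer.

Step 1: sold=5 (running total=5) -> [3 8 4]
Step 2: sold=4 (running total=9) -> [3 8 2]
Step 3: sold=2 (running total=11) -> [3 8 2]
Step 4: sold=2 (running total=13) -> [3 8 2]
Step 5: sold=2 (running total=15) -> [3 8 2]
Step 6: sold=2 (running total=17) -> [3 8 2]

Answer: 17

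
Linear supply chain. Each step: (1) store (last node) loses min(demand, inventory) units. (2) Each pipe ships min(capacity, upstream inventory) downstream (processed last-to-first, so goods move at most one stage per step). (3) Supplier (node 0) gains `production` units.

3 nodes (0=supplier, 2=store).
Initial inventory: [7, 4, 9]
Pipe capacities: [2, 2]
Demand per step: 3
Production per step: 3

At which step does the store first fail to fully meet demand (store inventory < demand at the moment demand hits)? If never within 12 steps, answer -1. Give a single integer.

Step 1: demand=3,sold=3 ship[1->2]=2 ship[0->1]=2 prod=3 -> [8 4 8]
Step 2: demand=3,sold=3 ship[1->2]=2 ship[0->1]=2 prod=3 -> [9 4 7]
Step 3: demand=3,sold=3 ship[1->2]=2 ship[0->1]=2 prod=3 -> [10 4 6]
Step 4: demand=3,sold=3 ship[1->2]=2 ship[0->1]=2 prod=3 -> [11 4 5]
Step 5: demand=3,sold=3 ship[1->2]=2 ship[0->1]=2 prod=3 -> [12 4 4]
Step 6: demand=3,sold=3 ship[1->2]=2 ship[0->1]=2 prod=3 -> [13 4 3]
Step 7: demand=3,sold=3 ship[1->2]=2 ship[0->1]=2 prod=3 -> [14 4 2]
Step 8: demand=3,sold=2 ship[1->2]=2 ship[0->1]=2 prod=3 -> [15 4 2]
Step 9: demand=3,sold=2 ship[1->2]=2 ship[0->1]=2 prod=3 -> [16 4 2]
Step 10: demand=3,sold=2 ship[1->2]=2 ship[0->1]=2 prod=3 -> [17 4 2]
Step 11: demand=3,sold=2 ship[1->2]=2 ship[0->1]=2 prod=3 -> [18 4 2]
Step 12: demand=3,sold=2 ship[1->2]=2 ship[0->1]=2 prod=3 -> [19 4 2]
First stockout at step 8

8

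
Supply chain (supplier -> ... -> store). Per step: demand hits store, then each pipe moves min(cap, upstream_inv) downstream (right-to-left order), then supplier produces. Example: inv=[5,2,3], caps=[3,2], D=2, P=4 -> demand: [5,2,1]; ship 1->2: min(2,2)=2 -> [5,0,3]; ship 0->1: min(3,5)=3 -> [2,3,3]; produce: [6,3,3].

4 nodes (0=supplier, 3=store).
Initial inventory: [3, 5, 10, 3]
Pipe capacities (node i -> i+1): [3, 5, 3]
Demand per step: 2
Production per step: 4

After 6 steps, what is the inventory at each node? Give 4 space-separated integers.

Step 1: demand=2,sold=2 ship[2->3]=3 ship[1->2]=5 ship[0->1]=3 prod=4 -> inv=[4 3 12 4]
Step 2: demand=2,sold=2 ship[2->3]=3 ship[1->2]=3 ship[0->1]=3 prod=4 -> inv=[5 3 12 5]
Step 3: demand=2,sold=2 ship[2->3]=3 ship[1->2]=3 ship[0->1]=3 prod=4 -> inv=[6 3 12 6]
Step 4: demand=2,sold=2 ship[2->3]=3 ship[1->2]=3 ship[0->1]=3 prod=4 -> inv=[7 3 12 7]
Step 5: demand=2,sold=2 ship[2->3]=3 ship[1->2]=3 ship[0->1]=3 prod=4 -> inv=[8 3 12 8]
Step 6: demand=2,sold=2 ship[2->3]=3 ship[1->2]=3 ship[0->1]=3 prod=4 -> inv=[9 3 12 9]

9 3 12 9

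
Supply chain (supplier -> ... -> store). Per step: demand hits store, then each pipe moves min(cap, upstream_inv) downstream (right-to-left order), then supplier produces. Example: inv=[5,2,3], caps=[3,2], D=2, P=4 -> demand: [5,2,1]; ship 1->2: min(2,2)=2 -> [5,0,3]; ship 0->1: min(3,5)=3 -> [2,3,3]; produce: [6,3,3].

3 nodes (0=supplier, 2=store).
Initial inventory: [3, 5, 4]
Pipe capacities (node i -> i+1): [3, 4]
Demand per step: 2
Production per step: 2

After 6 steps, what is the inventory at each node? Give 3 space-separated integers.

Step 1: demand=2,sold=2 ship[1->2]=4 ship[0->1]=3 prod=2 -> inv=[2 4 6]
Step 2: demand=2,sold=2 ship[1->2]=4 ship[0->1]=2 prod=2 -> inv=[2 2 8]
Step 3: demand=2,sold=2 ship[1->2]=2 ship[0->1]=2 prod=2 -> inv=[2 2 8]
Step 4: demand=2,sold=2 ship[1->2]=2 ship[0->1]=2 prod=2 -> inv=[2 2 8]
Step 5: demand=2,sold=2 ship[1->2]=2 ship[0->1]=2 prod=2 -> inv=[2 2 8]
Step 6: demand=2,sold=2 ship[1->2]=2 ship[0->1]=2 prod=2 -> inv=[2 2 8]

2 2 8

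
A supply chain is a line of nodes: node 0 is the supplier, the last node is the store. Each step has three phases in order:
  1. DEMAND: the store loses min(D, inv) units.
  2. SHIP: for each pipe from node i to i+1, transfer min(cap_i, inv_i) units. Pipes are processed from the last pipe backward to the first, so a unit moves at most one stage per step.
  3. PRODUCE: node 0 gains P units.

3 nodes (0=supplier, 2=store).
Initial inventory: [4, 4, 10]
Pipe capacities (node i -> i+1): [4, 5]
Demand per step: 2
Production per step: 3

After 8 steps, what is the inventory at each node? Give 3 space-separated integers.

Step 1: demand=2,sold=2 ship[1->2]=4 ship[0->1]=4 prod=3 -> inv=[3 4 12]
Step 2: demand=2,sold=2 ship[1->2]=4 ship[0->1]=3 prod=3 -> inv=[3 3 14]
Step 3: demand=2,sold=2 ship[1->2]=3 ship[0->1]=3 prod=3 -> inv=[3 3 15]
Step 4: demand=2,sold=2 ship[1->2]=3 ship[0->1]=3 prod=3 -> inv=[3 3 16]
Step 5: demand=2,sold=2 ship[1->2]=3 ship[0->1]=3 prod=3 -> inv=[3 3 17]
Step 6: demand=2,sold=2 ship[1->2]=3 ship[0->1]=3 prod=3 -> inv=[3 3 18]
Step 7: demand=2,sold=2 ship[1->2]=3 ship[0->1]=3 prod=3 -> inv=[3 3 19]
Step 8: demand=2,sold=2 ship[1->2]=3 ship[0->1]=3 prod=3 -> inv=[3 3 20]

3 3 20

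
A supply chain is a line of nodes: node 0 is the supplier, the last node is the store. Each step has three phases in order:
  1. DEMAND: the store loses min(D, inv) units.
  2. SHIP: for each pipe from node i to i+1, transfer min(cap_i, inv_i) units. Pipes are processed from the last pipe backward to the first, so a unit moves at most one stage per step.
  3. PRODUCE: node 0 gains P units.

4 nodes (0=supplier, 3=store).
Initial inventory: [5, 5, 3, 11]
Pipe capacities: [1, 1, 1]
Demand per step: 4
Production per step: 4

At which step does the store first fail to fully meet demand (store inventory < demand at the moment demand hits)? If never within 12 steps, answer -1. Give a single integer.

Step 1: demand=4,sold=4 ship[2->3]=1 ship[1->2]=1 ship[0->1]=1 prod=4 -> [8 5 3 8]
Step 2: demand=4,sold=4 ship[2->3]=1 ship[1->2]=1 ship[0->1]=1 prod=4 -> [11 5 3 5]
Step 3: demand=4,sold=4 ship[2->3]=1 ship[1->2]=1 ship[0->1]=1 prod=4 -> [14 5 3 2]
Step 4: demand=4,sold=2 ship[2->3]=1 ship[1->2]=1 ship[0->1]=1 prod=4 -> [17 5 3 1]
Step 5: demand=4,sold=1 ship[2->3]=1 ship[1->2]=1 ship[0->1]=1 prod=4 -> [20 5 3 1]
Step 6: demand=4,sold=1 ship[2->3]=1 ship[1->2]=1 ship[0->1]=1 prod=4 -> [23 5 3 1]
Step 7: demand=4,sold=1 ship[2->3]=1 ship[1->2]=1 ship[0->1]=1 prod=4 -> [26 5 3 1]
Step 8: demand=4,sold=1 ship[2->3]=1 ship[1->2]=1 ship[0->1]=1 prod=4 -> [29 5 3 1]
Step 9: demand=4,sold=1 ship[2->3]=1 ship[1->2]=1 ship[0->1]=1 prod=4 -> [32 5 3 1]
Step 10: demand=4,sold=1 ship[2->3]=1 ship[1->2]=1 ship[0->1]=1 prod=4 -> [35 5 3 1]
Step 11: demand=4,sold=1 ship[2->3]=1 ship[1->2]=1 ship[0->1]=1 prod=4 -> [38 5 3 1]
Step 12: demand=4,sold=1 ship[2->3]=1 ship[1->2]=1 ship[0->1]=1 prod=4 -> [41 5 3 1]
First stockout at step 4

4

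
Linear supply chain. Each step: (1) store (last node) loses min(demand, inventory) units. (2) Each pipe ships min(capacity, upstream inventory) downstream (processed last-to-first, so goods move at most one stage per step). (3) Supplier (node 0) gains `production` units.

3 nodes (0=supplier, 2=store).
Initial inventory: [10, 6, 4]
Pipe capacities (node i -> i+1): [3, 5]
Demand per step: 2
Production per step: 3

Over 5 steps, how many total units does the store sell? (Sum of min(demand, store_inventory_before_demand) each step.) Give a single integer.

Step 1: sold=2 (running total=2) -> [10 4 7]
Step 2: sold=2 (running total=4) -> [10 3 9]
Step 3: sold=2 (running total=6) -> [10 3 10]
Step 4: sold=2 (running total=8) -> [10 3 11]
Step 5: sold=2 (running total=10) -> [10 3 12]

Answer: 10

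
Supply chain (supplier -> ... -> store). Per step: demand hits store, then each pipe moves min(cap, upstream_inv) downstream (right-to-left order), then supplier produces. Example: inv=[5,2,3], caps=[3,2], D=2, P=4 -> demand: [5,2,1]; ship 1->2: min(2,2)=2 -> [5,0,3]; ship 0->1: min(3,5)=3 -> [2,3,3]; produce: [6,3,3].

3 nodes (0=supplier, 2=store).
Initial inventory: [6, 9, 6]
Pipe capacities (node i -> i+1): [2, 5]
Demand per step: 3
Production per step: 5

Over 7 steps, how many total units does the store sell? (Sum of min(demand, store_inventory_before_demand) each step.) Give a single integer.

Step 1: sold=3 (running total=3) -> [9 6 8]
Step 2: sold=3 (running total=6) -> [12 3 10]
Step 3: sold=3 (running total=9) -> [15 2 10]
Step 4: sold=3 (running total=12) -> [18 2 9]
Step 5: sold=3 (running total=15) -> [21 2 8]
Step 6: sold=3 (running total=18) -> [24 2 7]
Step 7: sold=3 (running total=21) -> [27 2 6]

Answer: 21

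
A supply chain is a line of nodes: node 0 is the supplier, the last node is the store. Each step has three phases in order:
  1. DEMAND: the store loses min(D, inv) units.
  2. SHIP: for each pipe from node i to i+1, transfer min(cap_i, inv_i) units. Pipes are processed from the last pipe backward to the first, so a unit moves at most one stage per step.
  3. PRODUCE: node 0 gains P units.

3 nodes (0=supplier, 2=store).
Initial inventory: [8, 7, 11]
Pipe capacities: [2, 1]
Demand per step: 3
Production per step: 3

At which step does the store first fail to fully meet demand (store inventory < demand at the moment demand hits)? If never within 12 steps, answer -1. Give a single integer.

Step 1: demand=3,sold=3 ship[1->2]=1 ship[0->1]=2 prod=3 -> [9 8 9]
Step 2: demand=3,sold=3 ship[1->2]=1 ship[0->1]=2 prod=3 -> [10 9 7]
Step 3: demand=3,sold=3 ship[1->2]=1 ship[0->1]=2 prod=3 -> [11 10 5]
Step 4: demand=3,sold=3 ship[1->2]=1 ship[0->1]=2 prod=3 -> [12 11 3]
Step 5: demand=3,sold=3 ship[1->2]=1 ship[0->1]=2 prod=3 -> [13 12 1]
Step 6: demand=3,sold=1 ship[1->2]=1 ship[0->1]=2 prod=3 -> [14 13 1]
Step 7: demand=3,sold=1 ship[1->2]=1 ship[0->1]=2 prod=3 -> [15 14 1]
Step 8: demand=3,sold=1 ship[1->2]=1 ship[0->1]=2 prod=3 -> [16 15 1]
Step 9: demand=3,sold=1 ship[1->2]=1 ship[0->1]=2 prod=3 -> [17 16 1]
Step 10: demand=3,sold=1 ship[1->2]=1 ship[0->1]=2 prod=3 -> [18 17 1]
Step 11: demand=3,sold=1 ship[1->2]=1 ship[0->1]=2 prod=3 -> [19 18 1]
Step 12: demand=3,sold=1 ship[1->2]=1 ship[0->1]=2 prod=3 -> [20 19 1]
First stockout at step 6

6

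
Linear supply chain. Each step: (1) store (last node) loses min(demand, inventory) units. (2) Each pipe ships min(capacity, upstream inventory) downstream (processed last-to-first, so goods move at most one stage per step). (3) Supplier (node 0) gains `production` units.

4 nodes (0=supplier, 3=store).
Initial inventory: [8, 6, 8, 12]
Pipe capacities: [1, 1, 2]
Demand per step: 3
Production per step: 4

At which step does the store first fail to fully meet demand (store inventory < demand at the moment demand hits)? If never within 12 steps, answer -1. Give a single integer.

Step 1: demand=3,sold=3 ship[2->3]=2 ship[1->2]=1 ship[0->1]=1 prod=4 -> [11 6 7 11]
Step 2: demand=3,sold=3 ship[2->3]=2 ship[1->2]=1 ship[0->1]=1 prod=4 -> [14 6 6 10]
Step 3: demand=3,sold=3 ship[2->3]=2 ship[1->2]=1 ship[0->1]=1 prod=4 -> [17 6 5 9]
Step 4: demand=3,sold=3 ship[2->3]=2 ship[1->2]=1 ship[0->1]=1 prod=4 -> [20 6 4 8]
Step 5: demand=3,sold=3 ship[2->3]=2 ship[1->2]=1 ship[0->1]=1 prod=4 -> [23 6 3 7]
Step 6: demand=3,sold=3 ship[2->3]=2 ship[1->2]=1 ship[0->1]=1 prod=4 -> [26 6 2 6]
Step 7: demand=3,sold=3 ship[2->3]=2 ship[1->2]=1 ship[0->1]=1 prod=4 -> [29 6 1 5]
Step 8: demand=3,sold=3 ship[2->3]=1 ship[1->2]=1 ship[0->1]=1 prod=4 -> [32 6 1 3]
Step 9: demand=3,sold=3 ship[2->3]=1 ship[1->2]=1 ship[0->1]=1 prod=4 -> [35 6 1 1]
Step 10: demand=3,sold=1 ship[2->3]=1 ship[1->2]=1 ship[0->1]=1 prod=4 -> [38 6 1 1]
Step 11: demand=3,sold=1 ship[2->3]=1 ship[1->2]=1 ship[0->1]=1 prod=4 -> [41 6 1 1]
Step 12: demand=3,sold=1 ship[2->3]=1 ship[1->2]=1 ship[0->1]=1 prod=4 -> [44 6 1 1]
First stockout at step 10

10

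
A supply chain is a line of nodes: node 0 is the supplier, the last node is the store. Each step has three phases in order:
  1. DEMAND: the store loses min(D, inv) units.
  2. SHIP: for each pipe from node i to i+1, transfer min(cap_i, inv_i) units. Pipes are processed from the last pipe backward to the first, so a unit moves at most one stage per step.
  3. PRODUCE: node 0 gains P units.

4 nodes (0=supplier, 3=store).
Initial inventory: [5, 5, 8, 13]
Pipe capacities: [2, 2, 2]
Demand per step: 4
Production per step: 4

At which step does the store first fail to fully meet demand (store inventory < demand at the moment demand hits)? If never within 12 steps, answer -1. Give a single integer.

Step 1: demand=4,sold=4 ship[2->3]=2 ship[1->2]=2 ship[0->1]=2 prod=4 -> [7 5 8 11]
Step 2: demand=4,sold=4 ship[2->3]=2 ship[1->2]=2 ship[0->1]=2 prod=4 -> [9 5 8 9]
Step 3: demand=4,sold=4 ship[2->3]=2 ship[1->2]=2 ship[0->1]=2 prod=4 -> [11 5 8 7]
Step 4: demand=4,sold=4 ship[2->3]=2 ship[1->2]=2 ship[0->1]=2 prod=4 -> [13 5 8 5]
Step 5: demand=4,sold=4 ship[2->3]=2 ship[1->2]=2 ship[0->1]=2 prod=4 -> [15 5 8 3]
Step 6: demand=4,sold=3 ship[2->3]=2 ship[1->2]=2 ship[0->1]=2 prod=4 -> [17 5 8 2]
Step 7: demand=4,sold=2 ship[2->3]=2 ship[1->2]=2 ship[0->1]=2 prod=4 -> [19 5 8 2]
Step 8: demand=4,sold=2 ship[2->3]=2 ship[1->2]=2 ship[0->1]=2 prod=4 -> [21 5 8 2]
Step 9: demand=4,sold=2 ship[2->3]=2 ship[1->2]=2 ship[0->1]=2 prod=4 -> [23 5 8 2]
Step 10: demand=4,sold=2 ship[2->3]=2 ship[1->2]=2 ship[0->1]=2 prod=4 -> [25 5 8 2]
Step 11: demand=4,sold=2 ship[2->3]=2 ship[1->2]=2 ship[0->1]=2 prod=4 -> [27 5 8 2]
Step 12: demand=4,sold=2 ship[2->3]=2 ship[1->2]=2 ship[0->1]=2 prod=4 -> [29 5 8 2]
First stockout at step 6

6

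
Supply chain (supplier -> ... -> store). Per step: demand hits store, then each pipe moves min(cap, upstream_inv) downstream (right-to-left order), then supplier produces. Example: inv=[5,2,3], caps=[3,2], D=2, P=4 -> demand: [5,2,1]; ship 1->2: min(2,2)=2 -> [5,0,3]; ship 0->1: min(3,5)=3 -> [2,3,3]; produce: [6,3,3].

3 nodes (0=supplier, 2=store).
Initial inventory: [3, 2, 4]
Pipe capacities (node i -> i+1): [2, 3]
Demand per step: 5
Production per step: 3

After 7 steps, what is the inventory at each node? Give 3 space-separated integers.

Step 1: demand=5,sold=4 ship[1->2]=2 ship[0->1]=2 prod=3 -> inv=[4 2 2]
Step 2: demand=5,sold=2 ship[1->2]=2 ship[0->1]=2 prod=3 -> inv=[5 2 2]
Step 3: demand=5,sold=2 ship[1->2]=2 ship[0->1]=2 prod=3 -> inv=[6 2 2]
Step 4: demand=5,sold=2 ship[1->2]=2 ship[0->1]=2 prod=3 -> inv=[7 2 2]
Step 5: demand=5,sold=2 ship[1->2]=2 ship[0->1]=2 prod=3 -> inv=[8 2 2]
Step 6: demand=5,sold=2 ship[1->2]=2 ship[0->1]=2 prod=3 -> inv=[9 2 2]
Step 7: demand=5,sold=2 ship[1->2]=2 ship[0->1]=2 prod=3 -> inv=[10 2 2]

10 2 2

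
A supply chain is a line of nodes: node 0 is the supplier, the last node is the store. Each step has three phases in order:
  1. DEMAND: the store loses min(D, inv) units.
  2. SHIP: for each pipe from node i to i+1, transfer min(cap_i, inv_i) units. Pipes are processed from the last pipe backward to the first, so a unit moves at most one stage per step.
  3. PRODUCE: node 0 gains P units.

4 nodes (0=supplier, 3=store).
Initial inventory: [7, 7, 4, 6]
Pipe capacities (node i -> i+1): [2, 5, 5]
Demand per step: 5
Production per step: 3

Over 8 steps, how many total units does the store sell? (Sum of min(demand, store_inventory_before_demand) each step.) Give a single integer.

Answer: 27

Derivation:
Step 1: sold=5 (running total=5) -> [8 4 5 5]
Step 2: sold=5 (running total=10) -> [9 2 4 5]
Step 3: sold=5 (running total=15) -> [10 2 2 4]
Step 4: sold=4 (running total=19) -> [11 2 2 2]
Step 5: sold=2 (running total=21) -> [12 2 2 2]
Step 6: sold=2 (running total=23) -> [13 2 2 2]
Step 7: sold=2 (running total=25) -> [14 2 2 2]
Step 8: sold=2 (running total=27) -> [15 2 2 2]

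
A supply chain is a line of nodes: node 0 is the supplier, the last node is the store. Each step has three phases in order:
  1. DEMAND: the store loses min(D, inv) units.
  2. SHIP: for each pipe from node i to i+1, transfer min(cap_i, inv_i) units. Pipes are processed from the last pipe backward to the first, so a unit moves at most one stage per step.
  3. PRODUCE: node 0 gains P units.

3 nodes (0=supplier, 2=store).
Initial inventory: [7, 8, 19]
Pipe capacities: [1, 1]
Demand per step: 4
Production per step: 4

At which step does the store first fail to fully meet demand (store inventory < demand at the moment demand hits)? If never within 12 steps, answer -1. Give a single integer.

Step 1: demand=4,sold=4 ship[1->2]=1 ship[0->1]=1 prod=4 -> [10 8 16]
Step 2: demand=4,sold=4 ship[1->2]=1 ship[0->1]=1 prod=4 -> [13 8 13]
Step 3: demand=4,sold=4 ship[1->2]=1 ship[0->1]=1 prod=4 -> [16 8 10]
Step 4: demand=4,sold=4 ship[1->2]=1 ship[0->1]=1 prod=4 -> [19 8 7]
Step 5: demand=4,sold=4 ship[1->2]=1 ship[0->1]=1 prod=4 -> [22 8 4]
Step 6: demand=4,sold=4 ship[1->2]=1 ship[0->1]=1 prod=4 -> [25 8 1]
Step 7: demand=4,sold=1 ship[1->2]=1 ship[0->1]=1 prod=4 -> [28 8 1]
Step 8: demand=4,sold=1 ship[1->2]=1 ship[0->1]=1 prod=4 -> [31 8 1]
Step 9: demand=4,sold=1 ship[1->2]=1 ship[0->1]=1 prod=4 -> [34 8 1]
Step 10: demand=4,sold=1 ship[1->2]=1 ship[0->1]=1 prod=4 -> [37 8 1]
Step 11: demand=4,sold=1 ship[1->2]=1 ship[0->1]=1 prod=4 -> [40 8 1]
Step 12: demand=4,sold=1 ship[1->2]=1 ship[0->1]=1 prod=4 -> [43 8 1]
First stockout at step 7

7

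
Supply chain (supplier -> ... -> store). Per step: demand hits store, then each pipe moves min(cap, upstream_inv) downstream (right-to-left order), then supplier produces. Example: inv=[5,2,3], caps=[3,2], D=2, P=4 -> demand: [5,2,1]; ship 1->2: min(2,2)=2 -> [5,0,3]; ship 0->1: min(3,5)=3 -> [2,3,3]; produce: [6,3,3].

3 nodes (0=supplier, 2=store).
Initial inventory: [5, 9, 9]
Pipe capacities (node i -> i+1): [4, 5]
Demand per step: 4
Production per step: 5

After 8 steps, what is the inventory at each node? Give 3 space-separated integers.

Step 1: demand=4,sold=4 ship[1->2]=5 ship[0->1]=4 prod=5 -> inv=[6 8 10]
Step 2: demand=4,sold=4 ship[1->2]=5 ship[0->1]=4 prod=5 -> inv=[7 7 11]
Step 3: demand=4,sold=4 ship[1->2]=5 ship[0->1]=4 prod=5 -> inv=[8 6 12]
Step 4: demand=4,sold=4 ship[1->2]=5 ship[0->1]=4 prod=5 -> inv=[9 5 13]
Step 5: demand=4,sold=4 ship[1->2]=5 ship[0->1]=4 prod=5 -> inv=[10 4 14]
Step 6: demand=4,sold=4 ship[1->2]=4 ship[0->1]=4 prod=5 -> inv=[11 4 14]
Step 7: demand=4,sold=4 ship[1->2]=4 ship[0->1]=4 prod=5 -> inv=[12 4 14]
Step 8: demand=4,sold=4 ship[1->2]=4 ship[0->1]=4 prod=5 -> inv=[13 4 14]

13 4 14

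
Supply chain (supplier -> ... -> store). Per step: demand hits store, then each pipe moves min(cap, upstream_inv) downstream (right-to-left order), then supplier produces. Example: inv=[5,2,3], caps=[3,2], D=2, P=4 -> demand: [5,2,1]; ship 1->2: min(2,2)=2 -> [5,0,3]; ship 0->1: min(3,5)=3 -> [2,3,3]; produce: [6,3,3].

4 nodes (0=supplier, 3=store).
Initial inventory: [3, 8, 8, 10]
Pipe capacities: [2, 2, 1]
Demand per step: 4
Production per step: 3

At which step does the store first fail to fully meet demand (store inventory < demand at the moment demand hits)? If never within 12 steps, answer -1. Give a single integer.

Step 1: demand=4,sold=4 ship[2->3]=1 ship[1->2]=2 ship[0->1]=2 prod=3 -> [4 8 9 7]
Step 2: demand=4,sold=4 ship[2->3]=1 ship[1->2]=2 ship[0->1]=2 prod=3 -> [5 8 10 4]
Step 3: demand=4,sold=4 ship[2->3]=1 ship[1->2]=2 ship[0->1]=2 prod=3 -> [6 8 11 1]
Step 4: demand=4,sold=1 ship[2->3]=1 ship[1->2]=2 ship[0->1]=2 prod=3 -> [7 8 12 1]
Step 5: demand=4,sold=1 ship[2->3]=1 ship[1->2]=2 ship[0->1]=2 prod=3 -> [8 8 13 1]
Step 6: demand=4,sold=1 ship[2->3]=1 ship[1->2]=2 ship[0->1]=2 prod=3 -> [9 8 14 1]
Step 7: demand=4,sold=1 ship[2->3]=1 ship[1->2]=2 ship[0->1]=2 prod=3 -> [10 8 15 1]
Step 8: demand=4,sold=1 ship[2->3]=1 ship[1->2]=2 ship[0->1]=2 prod=3 -> [11 8 16 1]
Step 9: demand=4,sold=1 ship[2->3]=1 ship[1->2]=2 ship[0->1]=2 prod=3 -> [12 8 17 1]
Step 10: demand=4,sold=1 ship[2->3]=1 ship[1->2]=2 ship[0->1]=2 prod=3 -> [13 8 18 1]
Step 11: demand=4,sold=1 ship[2->3]=1 ship[1->2]=2 ship[0->1]=2 prod=3 -> [14 8 19 1]
Step 12: demand=4,sold=1 ship[2->3]=1 ship[1->2]=2 ship[0->1]=2 prod=3 -> [15 8 20 1]
First stockout at step 4

4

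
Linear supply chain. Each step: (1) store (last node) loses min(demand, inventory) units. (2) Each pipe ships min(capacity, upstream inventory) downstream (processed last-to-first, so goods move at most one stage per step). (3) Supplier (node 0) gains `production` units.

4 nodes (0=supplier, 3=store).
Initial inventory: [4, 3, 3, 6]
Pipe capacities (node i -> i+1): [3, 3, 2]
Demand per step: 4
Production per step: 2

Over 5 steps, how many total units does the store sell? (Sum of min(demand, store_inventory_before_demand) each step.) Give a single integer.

Answer: 14

Derivation:
Step 1: sold=4 (running total=4) -> [3 3 4 4]
Step 2: sold=4 (running total=8) -> [2 3 5 2]
Step 3: sold=2 (running total=10) -> [2 2 6 2]
Step 4: sold=2 (running total=12) -> [2 2 6 2]
Step 5: sold=2 (running total=14) -> [2 2 6 2]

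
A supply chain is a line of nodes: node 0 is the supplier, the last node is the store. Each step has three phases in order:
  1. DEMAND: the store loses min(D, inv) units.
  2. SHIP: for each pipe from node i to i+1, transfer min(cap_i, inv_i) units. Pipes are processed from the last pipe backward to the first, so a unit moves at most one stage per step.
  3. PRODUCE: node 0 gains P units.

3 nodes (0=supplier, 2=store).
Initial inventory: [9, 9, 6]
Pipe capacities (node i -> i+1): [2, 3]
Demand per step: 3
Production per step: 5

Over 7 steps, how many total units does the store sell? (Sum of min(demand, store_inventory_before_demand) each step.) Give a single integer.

Step 1: sold=3 (running total=3) -> [12 8 6]
Step 2: sold=3 (running total=6) -> [15 7 6]
Step 3: sold=3 (running total=9) -> [18 6 6]
Step 4: sold=3 (running total=12) -> [21 5 6]
Step 5: sold=3 (running total=15) -> [24 4 6]
Step 6: sold=3 (running total=18) -> [27 3 6]
Step 7: sold=3 (running total=21) -> [30 2 6]

Answer: 21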